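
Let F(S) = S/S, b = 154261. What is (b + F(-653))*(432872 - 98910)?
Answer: 51517646044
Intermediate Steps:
F(S) = 1
(b + F(-653))*(432872 - 98910) = (154261 + 1)*(432872 - 98910) = 154262*333962 = 51517646044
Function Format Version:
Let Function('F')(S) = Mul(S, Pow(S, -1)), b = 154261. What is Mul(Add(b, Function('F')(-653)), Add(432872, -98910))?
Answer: 51517646044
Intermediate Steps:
Function('F')(S) = 1
Mul(Add(b, Function('F')(-653)), Add(432872, -98910)) = Mul(Add(154261, 1), Add(432872, -98910)) = Mul(154262, 333962) = 51517646044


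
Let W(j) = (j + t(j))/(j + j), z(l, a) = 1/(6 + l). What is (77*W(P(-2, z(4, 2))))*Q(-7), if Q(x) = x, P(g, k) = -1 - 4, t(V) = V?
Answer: -539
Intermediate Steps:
P(g, k) = -5
W(j) = 1 (W(j) = (j + j)/(j + j) = (2*j)/((2*j)) = (2*j)*(1/(2*j)) = 1)
(77*W(P(-2, z(4, 2))))*Q(-7) = (77*1)*(-7) = 77*(-7) = -539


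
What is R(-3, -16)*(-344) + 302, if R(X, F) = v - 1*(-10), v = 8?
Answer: -5890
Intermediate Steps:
R(X, F) = 18 (R(X, F) = 8 - 1*(-10) = 8 + 10 = 18)
R(-3, -16)*(-344) + 302 = 18*(-344) + 302 = -6192 + 302 = -5890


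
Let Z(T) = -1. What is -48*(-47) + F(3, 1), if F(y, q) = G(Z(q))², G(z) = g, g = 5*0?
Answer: 2256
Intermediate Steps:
g = 0
G(z) = 0
F(y, q) = 0 (F(y, q) = 0² = 0)
-48*(-47) + F(3, 1) = -48*(-47) + 0 = 2256 + 0 = 2256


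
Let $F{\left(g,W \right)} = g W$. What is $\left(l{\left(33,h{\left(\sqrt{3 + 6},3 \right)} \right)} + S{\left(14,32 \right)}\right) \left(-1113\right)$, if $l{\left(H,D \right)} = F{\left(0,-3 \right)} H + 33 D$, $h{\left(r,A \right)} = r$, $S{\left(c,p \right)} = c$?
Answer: $-125769$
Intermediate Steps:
$F{\left(g,W \right)} = W g$
$l{\left(H,D \right)} = 33 D$ ($l{\left(H,D \right)} = \left(-3\right) 0 H + 33 D = 0 H + 33 D = 0 + 33 D = 33 D$)
$\left(l{\left(33,h{\left(\sqrt{3 + 6},3 \right)} \right)} + S{\left(14,32 \right)}\right) \left(-1113\right) = \left(33 \sqrt{3 + 6} + 14\right) \left(-1113\right) = \left(33 \sqrt{9} + 14\right) \left(-1113\right) = \left(33 \cdot 3 + 14\right) \left(-1113\right) = \left(99 + 14\right) \left(-1113\right) = 113 \left(-1113\right) = -125769$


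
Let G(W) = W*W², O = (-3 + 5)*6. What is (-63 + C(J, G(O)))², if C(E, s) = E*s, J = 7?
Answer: 144793089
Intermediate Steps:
O = 12 (O = 2*6 = 12)
G(W) = W³
(-63 + C(J, G(O)))² = (-63 + 7*12³)² = (-63 + 7*1728)² = (-63 + 12096)² = 12033² = 144793089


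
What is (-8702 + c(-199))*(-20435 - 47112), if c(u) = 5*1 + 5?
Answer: 587118524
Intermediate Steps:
c(u) = 10 (c(u) = 5 + 5 = 10)
(-8702 + c(-199))*(-20435 - 47112) = (-8702 + 10)*(-20435 - 47112) = -8692*(-67547) = 587118524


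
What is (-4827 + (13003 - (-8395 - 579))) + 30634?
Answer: 47784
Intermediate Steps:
(-4827 + (13003 - (-8395 - 579))) + 30634 = (-4827 + (13003 - 1*(-8974))) + 30634 = (-4827 + (13003 + 8974)) + 30634 = (-4827 + 21977) + 30634 = 17150 + 30634 = 47784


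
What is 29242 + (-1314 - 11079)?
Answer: 16849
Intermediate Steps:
29242 + (-1314 - 11079) = 29242 - 12393 = 16849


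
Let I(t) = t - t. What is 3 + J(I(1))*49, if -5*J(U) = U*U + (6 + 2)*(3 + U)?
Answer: -1161/5 ≈ -232.20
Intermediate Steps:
I(t) = 0
J(U) = -24/5 - 8*U/5 - U²/5 (J(U) = -(U*U + (6 + 2)*(3 + U))/5 = -(U² + 8*(3 + U))/5 = -(U² + (24 + 8*U))/5 = -(24 + U² + 8*U)/5 = -24/5 - 8*U/5 - U²/5)
3 + J(I(1))*49 = 3 + (-24/5 - 8/5*0 - ⅕*0²)*49 = 3 + (-24/5 + 0 - ⅕*0)*49 = 3 + (-24/5 + 0 + 0)*49 = 3 - 24/5*49 = 3 - 1176/5 = -1161/5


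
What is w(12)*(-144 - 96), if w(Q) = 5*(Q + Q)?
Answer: -28800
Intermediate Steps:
w(Q) = 10*Q (w(Q) = 5*(2*Q) = 10*Q)
w(12)*(-144 - 96) = (10*12)*(-144 - 96) = 120*(-240) = -28800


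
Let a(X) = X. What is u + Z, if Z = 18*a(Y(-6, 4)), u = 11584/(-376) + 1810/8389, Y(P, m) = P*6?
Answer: -267557586/394283 ≈ -678.59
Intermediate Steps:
Y(P, m) = 6*P
u = -12062202/394283 (u = 11584*(-1/376) + 1810*(1/8389) = -1448/47 + 1810/8389 = -12062202/394283 ≈ -30.593)
Z = -648 (Z = 18*(6*(-6)) = 18*(-36) = -648)
u + Z = -12062202/394283 - 648 = -267557586/394283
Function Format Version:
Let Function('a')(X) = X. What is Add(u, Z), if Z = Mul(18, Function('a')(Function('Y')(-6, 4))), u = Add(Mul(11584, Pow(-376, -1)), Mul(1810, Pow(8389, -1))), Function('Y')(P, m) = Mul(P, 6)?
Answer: Rational(-267557586, 394283) ≈ -678.59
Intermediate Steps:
Function('Y')(P, m) = Mul(6, P)
u = Rational(-12062202, 394283) (u = Add(Mul(11584, Rational(-1, 376)), Mul(1810, Rational(1, 8389))) = Add(Rational(-1448, 47), Rational(1810, 8389)) = Rational(-12062202, 394283) ≈ -30.593)
Z = -648 (Z = Mul(18, Mul(6, -6)) = Mul(18, -36) = -648)
Add(u, Z) = Add(Rational(-12062202, 394283), -648) = Rational(-267557586, 394283)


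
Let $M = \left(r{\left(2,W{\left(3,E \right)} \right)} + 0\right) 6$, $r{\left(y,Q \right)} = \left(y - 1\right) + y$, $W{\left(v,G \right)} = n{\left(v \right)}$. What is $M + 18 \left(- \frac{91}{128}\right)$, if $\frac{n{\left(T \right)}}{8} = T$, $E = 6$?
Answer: $\frac{333}{64} \approx 5.2031$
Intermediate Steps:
$n{\left(T \right)} = 8 T$
$W{\left(v,G \right)} = 8 v$
$r{\left(y,Q \right)} = -1 + 2 y$ ($r{\left(y,Q \right)} = \left(-1 + y\right) + y = -1 + 2 y$)
$M = 18$ ($M = \left(\left(-1 + 2 \cdot 2\right) + 0\right) 6 = \left(\left(-1 + 4\right) + 0\right) 6 = \left(3 + 0\right) 6 = 3 \cdot 6 = 18$)
$M + 18 \left(- \frac{91}{128}\right) = 18 + 18 \left(- \frac{91}{128}\right) = 18 - \frac{819}{64} = \frac{333}{64}$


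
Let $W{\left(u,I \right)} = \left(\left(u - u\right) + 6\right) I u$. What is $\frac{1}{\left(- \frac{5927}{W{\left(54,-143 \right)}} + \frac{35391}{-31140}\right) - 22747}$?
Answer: $- \frac{20038590}{455838017411} \approx -4.396 \cdot 10^{-5}$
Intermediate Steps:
$W{\left(u,I \right)} = 6 I u$ ($W{\left(u,I \right)} = \left(0 + 6\right) I u = 6 I u$)
$\frac{1}{\left(- \frac{5927}{W{\left(54,-143 \right)}} + \frac{35391}{-31140}\right) - 22747} = \frac{1}{\left(- \frac{5927}{6 \left(-143\right) 54} + \frac{35391}{-31140}\right) - 22747} = \frac{1}{\left(- \frac{5927}{-46332} + 35391 \left(- \frac{1}{31140}\right)\right) - 22747} = \frac{1}{\left(\left(-5927\right) \left(- \frac{1}{46332}\right) - \frac{11797}{10380}\right) - 22747} = \frac{1}{\left(\frac{5927}{46332} - \frac{11797}{10380}\right) - 22747} = \frac{1}{- \frac{20210681}{20038590} - 22747} = \frac{1}{- \frac{455838017411}{20038590}} = - \frac{20038590}{455838017411}$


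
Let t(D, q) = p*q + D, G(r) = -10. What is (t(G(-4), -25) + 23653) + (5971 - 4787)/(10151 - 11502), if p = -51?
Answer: 33663034/1351 ≈ 24917.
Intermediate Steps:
t(D, q) = D - 51*q (t(D, q) = -51*q + D = D - 51*q)
(t(G(-4), -25) + 23653) + (5971 - 4787)/(10151 - 11502) = ((-10 - 51*(-25)) + 23653) + (5971 - 4787)/(10151 - 11502) = ((-10 + 1275) + 23653) + 1184/(-1351) = (1265 + 23653) + 1184*(-1/1351) = 24918 - 1184/1351 = 33663034/1351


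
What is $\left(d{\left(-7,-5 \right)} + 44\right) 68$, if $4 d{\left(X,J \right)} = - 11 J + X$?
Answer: $3808$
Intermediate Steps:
$d{\left(X,J \right)} = - \frac{11 J}{4} + \frac{X}{4}$ ($d{\left(X,J \right)} = \frac{- 11 J + X}{4} = \frac{X - 11 J}{4} = - \frac{11 J}{4} + \frac{X}{4}$)
$\left(d{\left(-7,-5 \right)} + 44\right) 68 = \left(\left(\left(- \frac{11}{4}\right) \left(-5\right) + \frac{1}{4} \left(-7\right)\right) + 44\right) 68 = \left(\left(\frac{55}{4} - \frac{7}{4}\right) + 44\right) 68 = \left(12 + 44\right) 68 = 56 \cdot 68 = 3808$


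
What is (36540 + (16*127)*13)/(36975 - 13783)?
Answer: 15739/5798 ≈ 2.7146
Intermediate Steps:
(36540 + (16*127)*13)/(36975 - 13783) = (36540 + 2032*13)/23192 = (36540 + 26416)*(1/23192) = 62956*(1/23192) = 15739/5798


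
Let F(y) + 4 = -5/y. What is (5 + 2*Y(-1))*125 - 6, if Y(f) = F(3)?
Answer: -2393/3 ≈ -797.67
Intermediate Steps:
F(y) = -4 - 5/y
Y(f) = -17/3 (Y(f) = -4 - 5/3 = -17/3)
(5 + 2*Y(-1))*125 - 6 = (5 + 2*(-17/3))*125 - 6 = (5 - 34/3)*125 - 6 = -19/3*125 - 6 = -2375/3 - 6 = -2393/3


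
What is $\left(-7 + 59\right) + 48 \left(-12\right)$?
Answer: $-524$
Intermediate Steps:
$\left(-7 + 59\right) + 48 \left(-12\right) = 52 - 576 = -524$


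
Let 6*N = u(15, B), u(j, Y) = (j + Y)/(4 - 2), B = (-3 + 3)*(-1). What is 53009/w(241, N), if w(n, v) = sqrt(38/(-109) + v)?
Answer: 106018*sqrt(42837)/393 ≈ 55834.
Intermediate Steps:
B = 0 (B = 0*(-1) = 0)
u(j, Y) = Y/2 + j/2 (u(j, Y) = (Y + j)/2 = (Y + j)*(1/2) = Y/2 + j/2)
N = 5/4 (N = ((1/2)*0 + (1/2)*15)/6 = (0 + 15/2)/6 = (1/6)*(15/2) = 5/4 ≈ 1.2500)
w(n, v) = sqrt(-38/109 + v) (w(n, v) = sqrt(38*(-1/109) + v) = sqrt(-38/109 + v))
53009/w(241, N) = 53009/((sqrt(-4142 + 11881*(5/4))/109)) = 53009/((sqrt(-4142 + 59405/4)/109)) = 53009/((sqrt(42837/4)/109)) = 53009/(((sqrt(42837)/2)/109)) = 53009/((sqrt(42837)/218)) = 53009*(2*sqrt(42837)/393) = 106018*sqrt(42837)/393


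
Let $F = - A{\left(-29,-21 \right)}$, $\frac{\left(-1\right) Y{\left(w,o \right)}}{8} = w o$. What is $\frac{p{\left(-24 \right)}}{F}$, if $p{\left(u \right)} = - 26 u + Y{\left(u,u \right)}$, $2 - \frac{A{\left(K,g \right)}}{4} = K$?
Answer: $\frac{996}{31} \approx 32.129$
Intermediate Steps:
$A{\left(K,g \right)} = 8 - 4 K$
$Y{\left(w,o \right)} = - 8 o w$ ($Y{\left(w,o \right)} = - 8 w o = - 8 o w$)
$p{\left(u \right)} = - 26 u - 8 u^{2}$ ($p{\left(u \right)} = - 26 u - 8 u u = - 26 u - 8 u^{2}$)
$F = -124$ ($F = - (8 - -116) = - (8 + 116) = \left(-1\right) 124 = -124$)
$\frac{p{\left(-24 \right)}}{F} = \frac{2 \left(-24\right) \left(-13 - -96\right)}{-124} = 2 \left(-24\right) \left(-13 + 96\right) \left(- \frac{1}{124}\right) = 2 \left(-24\right) 83 \left(- \frac{1}{124}\right) = \left(-3984\right) \left(- \frac{1}{124}\right) = \frac{996}{31}$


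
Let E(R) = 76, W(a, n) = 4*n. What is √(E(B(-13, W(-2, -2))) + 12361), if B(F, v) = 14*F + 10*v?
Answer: √12437 ≈ 111.52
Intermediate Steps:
B(F, v) = 10*v + 14*F
√(E(B(-13, W(-2, -2))) + 12361) = √(76 + 12361) = √12437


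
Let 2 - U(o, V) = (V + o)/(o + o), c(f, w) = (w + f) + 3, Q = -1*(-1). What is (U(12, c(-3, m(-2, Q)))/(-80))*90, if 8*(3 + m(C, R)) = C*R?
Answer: -471/256 ≈ -1.8398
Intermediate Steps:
Q = 1
m(C, R) = -3 + C*R/8 (m(C, R) = -3 + (C*R)/8 = -3 + C*R/8)
c(f, w) = 3 + f + w (c(f, w) = (f + w) + 3 = 3 + f + w)
U(o, V) = 2 - (V + o)/(2*o) (U(o, V) = 2 - (V + o)/(o + o) = 2 - (V + o)/(2*o))
(U(12, c(-3, m(-2, Q)))/(-80))*90 = (((1/2)*(-(3 - 3 + (-3 + (1/8)*(-2)*1)) + 3*12)/12)/(-80))*90 = (((1/2)*(1/12)*(-(3 - 3 + (-3 - 1/4)) + 36))*(-1/80))*90 = (((1/2)*(1/12)*(-(3 - 3 - 13/4) + 36))*(-1/80))*90 = (((1/2)*(1/12)*(-1*(-13/4) + 36))*(-1/80))*90 = (((1/2)*(1/12)*(13/4 + 36))*(-1/80))*90 = (((1/2)*(1/12)*(157/4))*(-1/80))*90 = ((157/96)*(-1/80))*90 = -157/7680*90 = -471/256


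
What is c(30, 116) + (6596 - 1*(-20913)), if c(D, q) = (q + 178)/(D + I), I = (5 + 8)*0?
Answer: 137594/5 ≈ 27519.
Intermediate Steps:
I = 0 (I = 13*0 = 0)
c(D, q) = (178 + q)/D (c(D, q) = (q + 178)/(D + 0) = (178 + q)/D)
c(30, 116) + (6596 - 1*(-20913)) = (178 + 116)/30 + (6596 - 1*(-20913)) = (1/30)*294 + (6596 + 20913) = 49/5 + 27509 = 137594/5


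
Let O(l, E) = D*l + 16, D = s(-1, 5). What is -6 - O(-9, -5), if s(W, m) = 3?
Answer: 5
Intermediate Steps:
D = 3
O(l, E) = 16 + 3*l (O(l, E) = 3*l + 16 = 16 + 3*l)
-6 - O(-9, -5) = -6 - (16 + 3*(-9)) = -6 - (16 - 27) = -6 - 1*(-11) = -6 + 11 = 5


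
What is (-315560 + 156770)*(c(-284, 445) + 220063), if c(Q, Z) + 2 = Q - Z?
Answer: -34827728280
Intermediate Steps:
c(Q, Z) = -2 + Q - Z (c(Q, Z) = -2 + (Q - Z) = -2 + Q - Z)
(-315560 + 156770)*(c(-284, 445) + 220063) = (-315560 + 156770)*((-2 - 284 - 1*445) + 220063) = -158790*((-2 - 284 - 445) + 220063) = -158790*(-731 + 220063) = -158790*219332 = -34827728280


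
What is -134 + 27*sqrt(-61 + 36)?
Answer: -134 + 135*I ≈ -134.0 + 135.0*I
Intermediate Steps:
-134 + 27*sqrt(-61 + 36) = -134 + 27*sqrt(-25) = -134 + 27*(5*I) = -134 + 135*I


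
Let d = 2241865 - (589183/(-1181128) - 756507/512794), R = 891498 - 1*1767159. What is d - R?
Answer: 944104925966504815/302837675816 ≈ 3.1175e+6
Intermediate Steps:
R = -875661 (R = 891498 - 1767159 = -875661)
d = 678921783923790439/302837675816 (d = 2241865 - (589183*(-1/1181128) - 756507*1/512794) = 2241865 - (-589183/1181128 - 756507/512794) = 2241865 - 1*(-597830553599/302837675816) = 2241865 + 597830553599/302837675816 = 678921783923790439/302837675816 ≈ 2.2419e+6)
d - R = 678921783923790439/302837675816 - 1*(-875661) = 678921783923790439/302837675816 + 875661 = 944104925966504815/302837675816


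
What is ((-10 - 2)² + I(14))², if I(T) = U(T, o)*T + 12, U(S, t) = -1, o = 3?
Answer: 20164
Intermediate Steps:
I(T) = 12 - T (I(T) = -T + 12 = 12 - T)
((-10 - 2)² + I(14))² = ((-10 - 2)² + (12 - 1*14))² = ((-12)² + (12 - 14))² = (144 - 2)² = 142² = 20164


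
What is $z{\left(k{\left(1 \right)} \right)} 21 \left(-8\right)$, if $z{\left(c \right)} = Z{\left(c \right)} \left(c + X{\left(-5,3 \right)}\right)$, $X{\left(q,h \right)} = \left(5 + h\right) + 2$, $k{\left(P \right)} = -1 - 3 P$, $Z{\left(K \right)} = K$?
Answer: $4032$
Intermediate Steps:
$X{\left(q,h \right)} = 7 + h$
$z{\left(c \right)} = c \left(10 + c\right)$ ($z{\left(c \right)} = c \left(c + \left(7 + 3\right)\right) = c \left(c + 10\right) = c \left(10 + c\right)$)
$z{\left(k{\left(1 \right)} \right)} 21 \left(-8\right) = \left(-1 - 3\right) \left(10 - 4\right) 21 \left(-8\right) = - 4 \left(10 - 4\right) 21 \left(-8\right) = \left(-4\right) 6 \cdot 21 \left(-8\right) = \left(-24\right) 21 \left(-8\right) = \left(-504\right) \left(-8\right) = 4032$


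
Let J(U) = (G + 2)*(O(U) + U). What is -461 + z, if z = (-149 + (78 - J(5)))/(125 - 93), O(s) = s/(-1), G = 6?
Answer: -14823/32 ≈ -463.22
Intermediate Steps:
O(s) = -s (O(s) = s*(-1) = -s)
J(U) = 0 (J(U) = (6 + 2)*(-U + U) = 8*0 = 0)
z = -71/32 (z = (-149 + (78 - 1*0))/(125 - 93) = (-149 + (78 + 0))/32 = (-149 + 78)*(1/32) = -71*1/32 = -71/32 ≈ -2.2188)
-461 + z = -461 - 71/32 = -14823/32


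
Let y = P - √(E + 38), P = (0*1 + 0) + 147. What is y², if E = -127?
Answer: (147 - I*√89)² ≈ 21520.0 - 2773.6*I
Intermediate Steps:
P = 147 (P = (0 + 0) + 147 = 0 + 147 = 147)
y = 147 - I*√89 (y = 147 - √(-127 + 38) = 147 - √(-89) = 147 - I*√89 ≈ 147.0 - 9.434*I)
y² = (147 - I*√89)²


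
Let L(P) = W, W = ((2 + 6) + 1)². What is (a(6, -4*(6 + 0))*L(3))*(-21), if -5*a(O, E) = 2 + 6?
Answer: 13608/5 ≈ 2721.6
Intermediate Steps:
W = 81 (W = (8 + 1)² = 9² = 81)
L(P) = 81
a(O, E) = -8/5 (a(O, E) = -(2 + 6)/5 = -⅕*8 = -8/5)
(a(6, -4*(6 + 0))*L(3))*(-21) = -8/5*81*(-21) = -648/5*(-21) = 13608/5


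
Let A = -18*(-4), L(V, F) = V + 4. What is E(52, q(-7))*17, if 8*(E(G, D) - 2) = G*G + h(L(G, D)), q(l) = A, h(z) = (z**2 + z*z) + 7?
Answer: 152983/8 ≈ 19123.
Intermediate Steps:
L(V, F) = 4 + V
A = 72 (A = -3*(-24) = 72)
h(z) = 7 + 2*z**2 (h(z) = (z**2 + z**2) + 7 = 2*z**2 + 7 = 7 + 2*z**2)
q(l) = 72
E(G, D) = 23/8 + (4 + G)**2/4 + G**2/8 (E(G, D) = 2 + (G*G + (7 + 2*(4 + G)**2))/8 = 2 + (G**2 + (7 + 2*(4 + G)**2))/8 = 2 + (7 + G**2 + 2*(4 + G)**2)/8 = 2 + (7/8 + (4 + G)**2/4 + G**2/8) = 23/8 + (4 + G)**2/4 + G**2/8)
E(52, q(-7))*17 = (55/8 + 2*52 + (3/8)*52**2)*17 = (55/8 + 104 + (3/8)*2704)*17 = (55/8 + 104 + 1014)*17 = (8999/8)*17 = 152983/8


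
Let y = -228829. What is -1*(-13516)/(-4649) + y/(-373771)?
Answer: -3988062815/1737661379 ≈ -2.2951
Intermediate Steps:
-1*(-13516)/(-4649) + y/(-373771) = -1*(-13516)/(-4649) - 228829/(-373771) = 13516*(-1/4649) - 228829*(-1/373771) = -13516/4649 + 228829/373771 = -3988062815/1737661379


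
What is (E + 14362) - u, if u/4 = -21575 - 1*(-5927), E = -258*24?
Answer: 70762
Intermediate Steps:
E = -6192
u = -62592 (u = 4*(-21575 - 1*(-5927)) = 4*(-21575 + 5927) = 4*(-15648) = -62592)
(E + 14362) - u = (-6192 + 14362) - 1*(-62592) = 8170 + 62592 = 70762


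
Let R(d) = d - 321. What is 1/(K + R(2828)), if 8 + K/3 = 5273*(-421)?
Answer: -1/6657316 ≈ -1.5021e-7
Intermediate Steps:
R(d) = -321 + d
K = -6659823 (K = -24 + 3*(5273*(-421)) = -24 + 3*(-2219933) = -24 - 6659799 = -6659823)
1/(K + R(2828)) = 1/(-6659823 + (-321 + 2828)) = 1/(-6659823 + 2507) = 1/(-6657316) = -1/6657316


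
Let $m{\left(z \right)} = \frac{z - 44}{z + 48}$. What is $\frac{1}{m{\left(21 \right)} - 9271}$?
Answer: $- \frac{3}{27814} \approx -0.00010786$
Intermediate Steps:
$m{\left(z \right)} = \frac{-44 + z}{48 + z}$
$\frac{1}{m{\left(21 \right)} - 9271} = \frac{1}{\frac{-44 + 21}{48 + 21} - 9271} = \frac{1}{\frac{1}{69} \left(-23\right) - 9271} = \frac{1}{- \frac{1}{3} - 9271} = \frac{1}{- \frac{27814}{3}} = - \frac{3}{27814}$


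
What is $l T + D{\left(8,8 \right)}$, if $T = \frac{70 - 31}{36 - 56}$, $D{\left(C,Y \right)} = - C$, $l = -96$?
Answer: $\frac{896}{5} \approx 179.2$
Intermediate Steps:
$T = - \frac{39}{20}$ ($T = \frac{39}{-20} = 39 \left(- \frac{1}{20}\right) = - \frac{39}{20} \approx -1.95$)
$l T + D{\left(8,8 \right)} = \left(-96\right) \left(- \frac{39}{20}\right) - 8 = \frac{936}{5} - 8 = \frac{896}{5}$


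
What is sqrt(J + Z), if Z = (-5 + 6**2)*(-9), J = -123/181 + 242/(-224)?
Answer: I*sqrt(7211212855)/5068 ≈ 16.756*I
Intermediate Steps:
J = -35677/20272 (J = -123*1/181 + 242*(-1/224) = -123/181 - 121/112 = -35677/20272 ≈ -1.7599)
Z = -279 (Z = (-5 + 36)*(-9) = 31*(-9) = -279)
sqrt(J + Z) = sqrt(-35677/20272 - 279) = sqrt(-5691565/20272) = I*sqrt(7211212855)/5068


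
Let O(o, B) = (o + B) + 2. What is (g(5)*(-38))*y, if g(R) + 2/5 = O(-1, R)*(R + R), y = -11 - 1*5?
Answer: 181184/5 ≈ 36237.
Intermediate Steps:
O(o, B) = 2 + B + o (O(o, B) = (B + o) + 2 = 2 + B + o)
y = -16 (y = -11 - 5 = -16)
g(R) = -⅖ + 2*R*(1 + R) (g(R) = -⅖ + (2 + R - 1)*(R + R) = -⅖ + (1 + R)*(2*R) = -⅖ + 2*R*(1 + R))
(g(5)*(-38))*y = ((-⅖ + 2*5*(1 + 5))*(-38))*(-16) = ((-⅖ + 2*5*6)*(-38))*(-16) = ((-⅖ + 60)*(-38))*(-16) = ((298/5)*(-38))*(-16) = -11324/5*(-16) = 181184/5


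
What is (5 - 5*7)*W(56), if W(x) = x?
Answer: -1680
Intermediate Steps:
(5 - 5*7)*W(56) = (5 - 5*7)*56 = (5 - 35)*56 = -30*56 = -1680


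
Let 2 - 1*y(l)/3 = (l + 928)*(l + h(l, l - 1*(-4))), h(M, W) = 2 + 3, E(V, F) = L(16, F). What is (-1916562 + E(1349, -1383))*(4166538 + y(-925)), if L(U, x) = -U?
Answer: -8001375832272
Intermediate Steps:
E(V, F) = -16 (E(V, F) = -1*16 = -16)
h(M, W) = 5
y(l) = 6 - 3*(5 + l)*(928 + l) (y(l) = 6 - 3*(l + 928)*(l + 5) = 6 - 3*(928 + l)*(5 + l) = 6 - 3*(5 + l)*(928 + l))
(-1916562 + E(1349, -1383))*(4166538 + y(-925)) = (-1916562 - 16)*(4166538 + (-13914 - 2799*(-925) - 3*(-925)**2)) = -1916578*(4166538 + (-13914 + 2589075 - 3*855625)) = -1916578*(4166538 + (-13914 + 2589075 - 2566875)) = -1916578*(4166538 + 8286) = -1916578*4174824 = -8001375832272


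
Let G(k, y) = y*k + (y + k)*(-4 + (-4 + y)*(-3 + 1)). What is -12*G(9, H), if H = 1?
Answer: -348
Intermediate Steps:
G(k, y) = k*y + (4 - 2*y)*(k + y) (G(k, y) = k*y + (k + y)*(-4 + (-4 + y)*(-2)) = k*y + (k + y)*(-4 + (8 - 2*y)) = k*y + (k + y)*(4 - 2*y) = k*y + (4 - 2*y)*(k + y))
-12*G(9, H) = -12*(-2*1² + 4*9 + 4*1 - 1*9*1) = -12*(-2*1 + 36 + 4 - 9) = -12*(-2 + 36 + 4 - 9) = -12*29 = -348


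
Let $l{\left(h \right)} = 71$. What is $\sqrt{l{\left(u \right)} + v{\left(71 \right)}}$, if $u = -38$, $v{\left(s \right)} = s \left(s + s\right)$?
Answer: $\sqrt{10153} \approx 100.76$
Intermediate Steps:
$v{\left(s \right)} = 2 s^{2}$ ($v{\left(s \right)} = s 2 s = 2 s^{2}$)
$\sqrt{l{\left(u \right)} + v{\left(71 \right)}} = \sqrt{71 + 2 \cdot 71^{2}} = \sqrt{71 + 2 \cdot 5041} = \sqrt{71 + 10082} = \sqrt{10153}$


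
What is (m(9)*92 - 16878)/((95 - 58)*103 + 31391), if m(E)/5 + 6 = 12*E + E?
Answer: 5697/5867 ≈ 0.97102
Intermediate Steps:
m(E) = -30 + 65*E (m(E) = -30 + 5*(12*E + E) = -30 + 5*(13*E) = -30 + 65*E)
(m(9)*92 - 16878)/((95 - 58)*103 + 31391) = ((-30 + 65*9)*92 - 16878)/((95 - 58)*103 + 31391) = ((-30 + 585)*92 - 16878)/(37*103 + 31391) = (555*92 - 16878)/(3811 + 31391) = (51060 - 16878)/35202 = 34182*(1/35202) = 5697/5867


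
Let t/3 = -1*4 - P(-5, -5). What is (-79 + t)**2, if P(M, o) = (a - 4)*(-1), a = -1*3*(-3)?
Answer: 5776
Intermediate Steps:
a = 9 (a = -3*(-3) = 9)
P(M, o) = -5 (P(M, o) = (9 - 4)*(-1) = 5*(-1) = -5)
t = 3 (t = 3*(-1*4 - 1*(-5)) = 3*(-4 + 5) = 3*1 = 3)
(-79 + t)**2 = (-79 + 3)**2 = (-76)**2 = 5776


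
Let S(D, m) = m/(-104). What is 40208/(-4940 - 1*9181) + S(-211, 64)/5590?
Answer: -1461014164/513086535 ≈ -2.8475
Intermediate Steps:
S(D, m) = -m/104 (S(D, m) = m*(-1/104) = -m/104)
40208/(-4940 - 1*9181) + S(-211, 64)/5590 = 40208/(-4940 - 1*9181) - 1/104*64/5590 = 40208/(-4940 - 9181) - 8/13*1/5590 = 40208/(-14121) - 4/36335 = 40208*(-1/14121) - 4/36335 = -40208/14121 - 4/36335 = -1461014164/513086535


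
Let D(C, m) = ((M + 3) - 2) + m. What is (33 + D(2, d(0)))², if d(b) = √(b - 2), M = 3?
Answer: (37 + I*√2)² ≈ 1367.0 + 104.65*I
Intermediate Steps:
d(b) = √(-2 + b)
D(C, m) = 4 + m (D(C, m) = ((3 + 3) - 2) + m = (6 - 2) + m = 4 + m)
(33 + D(2, d(0)))² = (33 + (4 + √(-2 + 0)))² = (33 + (4 + √(-2)))² = (33 + (4 + I*√2))² = (37 + I*√2)²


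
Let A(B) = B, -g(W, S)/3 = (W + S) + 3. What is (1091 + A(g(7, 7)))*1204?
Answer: 1252160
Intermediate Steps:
g(W, S) = -9 - 3*S - 3*W (g(W, S) = -3*((W + S) + 3) = -3*((S + W) + 3) = -3*(3 + S + W) = -9 - 3*S - 3*W)
(1091 + A(g(7, 7)))*1204 = (1091 + (-9 - 3*7 - 3*7))*1204 = (1091 + (-9 - 21 - 21))*1204 = (1091 - 51)*1204 = 1040*1204 = 1252160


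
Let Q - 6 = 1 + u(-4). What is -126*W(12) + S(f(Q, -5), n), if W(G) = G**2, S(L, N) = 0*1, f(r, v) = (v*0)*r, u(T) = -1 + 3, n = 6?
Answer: -18144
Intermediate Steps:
u(T) = 2
Q = 9 (Q = 6 + (1 + 2) = 6 + 3 = 9)
f(r, v) = 0 (f(r, v) = 0*r = 0)
S(L, N) = 0
-126*W(12) + S(f(Q, -5), n) = -126*12**2 + 0 = -126*144 + 0 = -18144 + 0 = -18144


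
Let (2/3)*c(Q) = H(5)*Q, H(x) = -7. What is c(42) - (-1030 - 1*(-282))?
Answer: 307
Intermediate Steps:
c(Q) = -21*Q/2 (c(Q) = 3*(-7*Q)/2 = -21*Q/2)
c(42) - (-1030 - 1*(-282)) = -21/2*42 - (-1030 - 1*(-282)) = -441 - (-1030 + 282) = -441 - 1*(-748) = -441 + 748 = 307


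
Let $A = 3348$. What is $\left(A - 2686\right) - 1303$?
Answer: $-641$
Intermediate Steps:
$\left(A - 2686\right) - 1303 = \left(3348 - 2686\right) - 1303 = 662 - 1303 = -641$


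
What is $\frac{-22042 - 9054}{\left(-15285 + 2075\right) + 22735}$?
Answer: $- \frac{31096}{9525} \approx -3.2647$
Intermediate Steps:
$\frac{-22042 - 9054}{\left(-15285 + 2075\right) + 22735} = - \frac{31096}{-13210 + 22735} = - \frac{31096}{9525}$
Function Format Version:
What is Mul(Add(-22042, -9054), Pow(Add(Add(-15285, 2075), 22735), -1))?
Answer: Rational(-31096, 9525) ≈ -3.2647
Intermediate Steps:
Mul(Add(-22042, -9054), Pow(Add(Add(-15285, 2075), 22735), -1)) = Mul(-31096, Pow(Add(-13210, 22735), -1)) = Mul(-31096, Pow(9525, -1)) = Mul(-31096, Rational(1, 9525)) = Rational(-31096, 9525)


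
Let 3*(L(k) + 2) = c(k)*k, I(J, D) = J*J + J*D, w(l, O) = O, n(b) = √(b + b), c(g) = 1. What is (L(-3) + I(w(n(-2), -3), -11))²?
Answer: 1521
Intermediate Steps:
n(b) = √2*√b (n(b) = √(2*b) = √2*√b)
I(J, D) = J² + D*J
L(k) = -2 + k/3 (L(k) = -2 + (1*k)/3 = -2 + k/3)
(L(-3) + I(w(n(-2), -3), -11))² = ((-2 + (⅓)*(-3)) - 3*(-11 - 3))² = ((-2 - 1) - 3*(-14))² = (-3 + 42)² = 39² = 1521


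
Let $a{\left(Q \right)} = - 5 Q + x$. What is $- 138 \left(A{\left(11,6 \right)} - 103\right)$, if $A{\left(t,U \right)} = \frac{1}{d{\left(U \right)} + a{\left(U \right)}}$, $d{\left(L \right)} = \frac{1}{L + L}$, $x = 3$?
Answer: $\frac{4592778}{323} \approx 14219.0$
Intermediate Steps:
$a{\left(Q \right)} = 3 - 5 Q$ ($a{\left(Q \right)} = - 5 Q + 3 = 3 - 5 Q$)
$d{\left(L \right)} = \frac{1}{2 L}$
$A{\left(t,U \right)} = \frac{1}{3 + \frac{1}{2 U} - 5 U}$ ($A{\left(t,U \right)} = \frac{1}{\frac{1}{2 U} - \left(-3 + 5 U\right)} = \frac{1}{3 + \frac{1}{2 U} - 5 U}$)
$- 138 \left(A{\left(11,6 \right)} - 103\right) = - 138 \left(2 \cdot 6 \frac{1}{1 + 2 \cdot 6 \left(3 - 30\right)} - 103\right) = - 138 \left(2 \cdot 6 \frac{1}{1 + 2 \cdot 6 \left(-27\right)} - 103\right) = - 138 \left(2 \cdot 6 \frac{1}{1 - 324} - 103\right) = - 138 \left(2 \cdot 6 \frac{1}{-323} - 103\right) = - 138 \left(2 \cdot 6 \left(- \frac{1}{323}\right) - 103\right) = - 138 \left(- \frac{12}{323} - 103\right) = \left(-138\right) \left(- \frac{33281}{323}\right) = \frac{4592778}{323}$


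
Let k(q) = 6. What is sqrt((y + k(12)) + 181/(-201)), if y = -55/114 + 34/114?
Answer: sqrt(286753434)/7638 ≈ 2.2170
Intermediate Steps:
y = -7/38 (y = -55*1/114 + 34*(1/114) = -55/114 + 17/57 = -7/38 ≈ -0.18421)
sqrt((y + k(12)) + 181/(-201)) = sqrt((-7/38 + 6) + 181/(-201)) = sqrt(221/38 + 181*(-1/201)) = sqrt(221/38 - 181/201) = sqrt(37543/7638) = sqrt(286753434)/7638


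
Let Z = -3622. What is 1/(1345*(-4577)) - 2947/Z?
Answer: 18141919933/22297267430 ≈ 0.81364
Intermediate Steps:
1/(1345*(-4577)) - 2947/Z = 1/(1345*(-4577)) - 2947/(-3622) = (1/1345)*(-1/4577) - 2947*(-1/3622) = -1/6156065 + 2947/3622 = 18141919933/22297267430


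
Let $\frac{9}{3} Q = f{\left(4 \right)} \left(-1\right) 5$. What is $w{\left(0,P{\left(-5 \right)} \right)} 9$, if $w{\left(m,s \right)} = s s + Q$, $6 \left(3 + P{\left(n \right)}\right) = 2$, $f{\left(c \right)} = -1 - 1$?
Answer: $94$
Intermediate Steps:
$f{\left(c \right)} = -2$ ($f{\left(c \right)} = -1 - 1 = -2$)
$Q = \frac{10}{3}$ ($Q = \frac{\left(-2\right) \left(-1\right) 5}{3} = \frac{2 \cdot 5}{3} = \frac{1}{3} \cdot 10 = \frac{10}{3} \approx 3.3333$)
$P{\left(n \right)} = - \frac{8}{3}$ ($P{\left(n \right)} = -3 + \frac{1}{6} \cdot 2 = -3 + \frac{1}{3} = - \frac{8}{3}$)
$w{\left(m,s \right)} = \frac{10}{3} + s^{2}$ ($w{\left(m,s \right)} = s s + \frac{10}{3} = s^{2} + \frac{10}{3} = \frac{10}{3} + s^{2}$)
$w{\left(0,P{\left(-5 \right)} \right)} 9 = \left(\frac{10}{3} + \left(- \frac{8}{3}\right)^{2}\right) 9 = \left(\frac{10}{3} + \frac{64}{9}\right) 9 = \frac{94}{9} \cdot 9 = 94$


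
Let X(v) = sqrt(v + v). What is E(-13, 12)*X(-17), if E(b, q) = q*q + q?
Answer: 156*I*sqrt(34) ≈ 909.63*I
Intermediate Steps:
E(b, q) = q + q**2 (E(b, q) = q**2 + q = q + q**2)
X(v) = sqrt(2)*sqrt(v) (X(v) = sqrt(2*v) = sqrt(2)*sqrt(v))
E(-13, 12)*X(-17) = (12*(1 + 12))*(sqrt(2)*sqrt(-17)) = (12*13)*(sqrt(2)*(I*sqrt(17))) = 156*(I*sqrt(34)) = 156*I*sqrt(34)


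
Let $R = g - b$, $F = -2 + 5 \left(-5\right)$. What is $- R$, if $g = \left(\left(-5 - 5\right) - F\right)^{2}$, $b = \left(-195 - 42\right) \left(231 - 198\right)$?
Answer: $-8110$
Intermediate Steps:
$F = -27$ ($F = -2 - 25 = -27$)
$b = -7821$ ($b = \left(-237\right) 33 = -7821$)
$g = 289$ ($g = \left(\left(-5 - 5\right) - -27\right)^{2} = \left(\left(-5 - 5\right) + 27\right)^{2} = \left(-10 + 27\right)^{2} = 17^{2} = 289$)
$R = 8110$ ($R = 289 - -7821 = 289 + 7821 = 8110$)
$- R = \left(-1\right) 8110 = -8110$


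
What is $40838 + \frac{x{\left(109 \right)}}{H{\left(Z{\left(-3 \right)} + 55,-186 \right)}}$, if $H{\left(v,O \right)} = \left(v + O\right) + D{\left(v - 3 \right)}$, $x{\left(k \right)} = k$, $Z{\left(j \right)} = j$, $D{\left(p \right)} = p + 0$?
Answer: $\frac{3471121}{85} \approx 40837.0$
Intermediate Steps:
$D{\left(p \right)} = p$
$H{\left(v,O \right)} = -3 + O + 2 v$ ($H{\left(v,O \right)} = \left(v + O\right) + \left(v - 3\right) = \left(O + v\right) + \left(v - 3\right) = \left(O + v\right) + \left(-3 + v\right) = -3 + O + 2 v$)
$40838 + \frac{x{\left(109 \right)}}{H{\left(Z{\left(-3 \right)} + 55,-186 \right)}} = 40838 + \frac{109}{-3 - 186 + 2 \left(-3 + 55\right)} = 40838 + \frac{109}{-3 - 186 + 2 \cdot 52} = 40838 + \frac{109}{-3 - 186 + 104} = 40838 + \frac{109}{-85} = 40838 + 109 \left(- \frac{1}{85}\right) = 40838 - \frac{109}{85} = \frac{3471121}{85}$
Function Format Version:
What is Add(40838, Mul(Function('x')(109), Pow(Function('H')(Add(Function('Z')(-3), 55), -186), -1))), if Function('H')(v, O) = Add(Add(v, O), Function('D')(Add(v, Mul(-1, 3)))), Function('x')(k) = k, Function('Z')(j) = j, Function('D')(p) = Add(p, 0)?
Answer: Rational(3471121, 85) ≈ 40837.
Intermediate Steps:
Function('D')(p) = p
Function('H')(v, O) = Add(-3, O, Mul(2, v)) (Function('H')(v, O) = Add(Add(v, O), Add(v, Mul(-1, 3))) = Add(Add(O, v), Add(v, -3)) = Add(Add(O, v), Add(-3, v)) = Add(-3, O, Mul(2, v)))
Add(40838, Mul(Function('x')(109), Pow(Function('H')(Add(Function('Z')(-3), 55), -186), -1))) = Add(40838, Mul(109, Pow(Add(-3, -186, Mul(2, Add(-3, 55))), -1))) = Add(40838, Mul(109, Pow(Add(-3, -186, Mul(2, 52)), -1))) = Add(40838, Mul(109, Pow(Add(-3, -186, 104), -1))) = Add(40838, Mul(109, Pow(-85, -1))) = Add(40838, Mul(109, Rational(-1, 85))) = Add(40838, Rational(-109, 85)) = Rational(3471121, 85)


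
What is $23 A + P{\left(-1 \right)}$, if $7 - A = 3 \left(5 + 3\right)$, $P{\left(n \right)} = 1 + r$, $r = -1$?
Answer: $-391$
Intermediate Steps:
$P{\left(n \right)} = 0$ ($P{\left(n \right)} = 1 - 1 = 0$)
$A = -17$ ($A = 7 - 3 \left(5 + 3\right) = 7 - 3 \cdot 8 = 7 - 24 = -17$)
$23 A + P{\left(-1 \right)} = 23 \left(-17\right) + 0 = -391 + 0 = -391$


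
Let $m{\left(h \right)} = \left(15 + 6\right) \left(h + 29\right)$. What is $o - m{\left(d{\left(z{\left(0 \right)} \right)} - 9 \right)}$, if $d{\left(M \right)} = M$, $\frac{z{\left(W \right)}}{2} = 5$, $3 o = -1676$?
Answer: $- \frac{3566}{3} \approx -1188.7$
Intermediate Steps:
$o = - \frac{1676}{3}$ ($o = \frac{1}{3} \left(-1676\right) = - \frac{1676}{3} \approx -558.67$)
$z{\left(W \right)} = 10$ ($z{\left(W \right)} = 2 \cdot 5 = 10$)
$m{\left(h \right)} = 609 + 21 h$ ($m{\left(h \right)} = 21 \left(29 + h\right) = 609 + 21 h$)
$o - m{\left(d{\left(z{\left(0 \right)} \right)} - 9 \right)} = - \frac{1676}{3} - \left(609 + 21 \left(10 - 9\right)\right) = - \frac{1676}{3} - \left(609 + 21 \cdot 1\right) = - \frac{1676}{3} - \left(609 + 21\right) = - \frac{1676}{3} - 630 = - \frac{3566}{3}$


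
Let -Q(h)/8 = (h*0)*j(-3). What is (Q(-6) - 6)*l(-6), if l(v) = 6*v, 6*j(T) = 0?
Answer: 216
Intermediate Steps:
j(T) = 0 (j(T) = (⅙)*0 = 0)
Q(h) = 0 (Q(h) = -8*h*0*0 = -0*0 = -8*0 = 0)
(Q(-6) - 6)*l(-6) = (0 - 6)*(6*(-6)) = -6*(-36) = 216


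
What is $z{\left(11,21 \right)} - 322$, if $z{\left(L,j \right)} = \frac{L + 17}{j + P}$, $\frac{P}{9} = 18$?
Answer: $- \frac{58898}{183} \approx -321.85$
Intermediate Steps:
$P = 162$ ($P = 9 \cdot 18 = 162$)
$z{\left(L,j \right)} = \frac{17 + L}{162 + j}$ ($z{\left(L,j \right)} = \frac{L + 17}{j + 162} = \frac{17 + L}{162 + j}$)
$z{\left(11,21 \right)} - 322 = \frac{17 + 11}{162 + 21} - 322 = \frac{1}{183} \cdot 28 - 322 = \frac{28}{183} - 322 = - \frac{58898}{183}$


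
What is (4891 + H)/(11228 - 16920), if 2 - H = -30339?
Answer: -8808/1423 ≈ -6.1897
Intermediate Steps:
H = 30341 (H = 2 - 1*(-30339) = 2 + 30339 = 30341)
(4891 + H)/(11228 - 16920) = (4891 + 30341)/(11228 - 16920) = 35232/(-5692) = 35232*(-1/5692) = -8808/1423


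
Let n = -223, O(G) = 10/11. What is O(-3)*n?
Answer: -2230/11 ≈ -202.73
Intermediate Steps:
O(G) = 10/11 (O(G) = 10*(1/11) = 10/11)
O(-3)*n = (10/11)*(-223) = -2230/11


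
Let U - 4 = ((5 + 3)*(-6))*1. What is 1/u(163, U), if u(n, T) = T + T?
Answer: -1/88 ≈ -0.011364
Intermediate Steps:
U = -44 (U = 4 + ((5 + 3)*(-6))*1 = 4 + (8*(-6))*1 = 4 - 48*1 = 4 - 48 = -44)
u(n, T) = 2*T
1/u(163, U) = 1/(2*(-44)) = 1/(-88) = -1/88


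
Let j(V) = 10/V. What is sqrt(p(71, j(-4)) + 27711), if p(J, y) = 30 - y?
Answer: sqrt(110974)/2 ≈ 166.56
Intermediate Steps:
sqrt(p(71, j(-4)) + 27711) = sqrt((30 - 10/(-4)) + 27711) = sqrt((30 - 10*(-1)/4) + 27711) = sqrt((30 - 1*(-5/2)) + 27711) = sqrt((30 + 5/2) + 27711) = sqrt(65/2 + 27711) = sqrt(55487/2) = sqrt(110974)/2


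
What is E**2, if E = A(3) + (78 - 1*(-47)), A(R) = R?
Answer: 16384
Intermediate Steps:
E = 128 (E = 3 + (78 - 1*(-47)) = 3 + (78 + 47) = 3 + 125 = 128)
E**2 = 128**2 = 16384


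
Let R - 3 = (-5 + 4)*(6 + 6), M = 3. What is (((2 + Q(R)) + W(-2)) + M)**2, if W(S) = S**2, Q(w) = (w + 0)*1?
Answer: 0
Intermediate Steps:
R = -9 (R = 3 + (-5 + 4)*(6 + 6) = 3 - 1*12 = 3 - 12 = -9)
Q(w) = w (Q(w) = w*1 = w)
(((2 + Q(R)) + W(-2)) + M)**2 = (((2 - 9) + (-2)**2) + 3)**2 = ((-7 + 4) + 3)**2 = (-3 + 3)**2 = 0**2 = 0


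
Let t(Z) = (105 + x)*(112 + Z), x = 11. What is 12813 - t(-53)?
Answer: 5969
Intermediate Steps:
t(Z) = 12992 + 116*Z (t(Z) = (105 + 11)*(112 + Z) = 116*(112 + Z) = 12992 + 116*Z)
12813 - t(-53) = 12813 - (12992 + 116*(-53)) = 12813 - (12992 - 6148) = 12813 - 1*6844 = 12813 - 6844 = 5969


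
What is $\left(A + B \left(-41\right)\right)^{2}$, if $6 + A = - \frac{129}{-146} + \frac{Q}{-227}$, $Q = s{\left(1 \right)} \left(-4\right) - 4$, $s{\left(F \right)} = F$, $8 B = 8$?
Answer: $\frac{2332410091729}{1098392164} \approx 2123.5$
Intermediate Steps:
$B = 1$ ($B = \frac{1}{8} \cdot 8 = 1$)
$Q = -8$ ($Q = 1 \left(-4\right) - 4 = -4 - 4 = -8$)
$A = - \frac{168401}{33142}$ ($A = -6 - \left(- \frac{129}{146} - \frac{8}{227}\right) = -6 - - \frac{30451}{33142} = -6 + \left(\frac{129}{146} + \frac{8}{227}\right) = -6 + \frac{30451}{33142} = - \frac{168401}{33142} \approx -5.0812$)
$\left(A + B \left(-41\right)\right)^{2} = \left(- \frac{168401}{33142} + 1 \left(-41\right)\right)^{2} = \left(- \frac{168401}{33142} - 41\right)^{2} = \left(- \frac{1527223}{33142}\right)^{2} = \frac{2332410091729}{1098392164}$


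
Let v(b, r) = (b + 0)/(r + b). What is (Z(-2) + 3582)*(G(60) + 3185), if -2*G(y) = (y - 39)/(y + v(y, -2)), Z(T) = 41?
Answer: 13615585431/1180 ≈ 1.1539e+7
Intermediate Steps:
v(b, r) = b/(b + r)
G(y) = -(-39 + y)/(2*(y + y/(-2 + y))) (G(y) = -(y - 39)/(2*(y + y/(y - 2))) = -(-39 + y)/(2*(y + y/(-2 + y))))
(Z(-2) + 3582)*(G(60) + 3185) = (41 + 3582)*(-½*(-39 + 60)*(-2 + 60)/(60*(-1 + 60)) + 3185) = 3623*(-½*1/60*21*58/59 + 3185) = 3623*(-½*1/60*1/59*21*58 + 3185) = 3623*(-203/1180 + 3185) = 3623*(3758097/1180) = 13615585431/1180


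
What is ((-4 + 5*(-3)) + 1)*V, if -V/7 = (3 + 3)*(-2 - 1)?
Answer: -2268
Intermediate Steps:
V = 126 (V = -7*(3 + 3)*(-2 - 1) = -42*(-3) = -7*(-18) = 126)
((-4 + 5*(-3)) + 1)*V = ((-4 + 5*(-3)) + 1)*126 = ((-4 - 15) + 1)*126 = (-19 + 1)*126 = -18*126 = -2268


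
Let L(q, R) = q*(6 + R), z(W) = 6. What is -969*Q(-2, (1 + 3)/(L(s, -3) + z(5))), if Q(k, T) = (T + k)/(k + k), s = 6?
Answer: -3553/8 ≈ -444.13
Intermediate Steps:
Q(k, T) = (T + k)/(2*k) (Q(k, T) = (T + k)/((2*k)) = (T + k)*(1/(2*k)) = (T + k)/(2*k))
-969*Q(-2, (1 + 3)/(L(s, -3) + z(5))) = -969*((1 + 3)/(6*(6 - 3) + 6) - 2)/(2*(-2)) = -969*(-1)*(4/(6*3 + 6) - 2)/(2*2) = -969*(-1)*(4/(18 + 6) - 2)/(2*2) = -969*(-1)*(4/24 - 2)/(2*2) = -969*(-1)*(4*(1/24) - 2)/(2*2) = -969*(-1)*(1/6 - 2)/(2*2) = -969*(-1)*(-11)/(2*2*6) = -969*11/24 = -3553/8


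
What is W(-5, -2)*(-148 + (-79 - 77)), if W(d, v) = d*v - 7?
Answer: -912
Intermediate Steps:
W(d, v) = -7 + d*v
W(-5, -2)*(-148 + (-79 - 77)) = (-7 - 5*(-2))*(-148 + (-79 - 77)) = (-7 + 10)*(-148 - 156) = 3*(-304) = -912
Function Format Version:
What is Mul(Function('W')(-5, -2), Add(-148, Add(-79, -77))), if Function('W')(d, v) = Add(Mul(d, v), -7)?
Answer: -912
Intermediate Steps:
Function('W')(d, v) = Add(-7, Mul(d, v))
Mul(Function('W')(-5, -2), Add(-148, Add(-79, -77))) = Mul(Add(-7, Mul(-5, -2)), Add(-148, Add(-79, -77))) = Mul(Add(-7, 10), Add(-148, -156)) = Mul(3, -304) = -912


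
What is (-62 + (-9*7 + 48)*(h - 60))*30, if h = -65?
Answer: 54390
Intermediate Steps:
(-62 + (-9*7 + 48)*(h - 60))*30 = (-62 + (-9*7 + 48)*(-65 - 60))*30 = (-62 + (-63 + 48)*(-125))*30 = (-62 - 15*(-125))*30 = (-62 + 1875)*30 = 1813*30 = 54390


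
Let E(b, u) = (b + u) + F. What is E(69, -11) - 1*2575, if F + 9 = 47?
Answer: -2479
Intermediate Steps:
F = 38 (F = -9 + 47 = 38)
E(b, u) = 38 + b + u (E(b, u) = (b + u) + 38 = 38 + b + u)
E(69, -11) - 1*2575 = (38 + 69 - 11) - 1*2575 = 96 - 2575 = -2479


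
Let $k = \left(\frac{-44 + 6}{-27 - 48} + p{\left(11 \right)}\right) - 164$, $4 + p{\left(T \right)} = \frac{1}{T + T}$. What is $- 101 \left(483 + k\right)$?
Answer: $- \frac{52586761}{1650} \approx -31871.0$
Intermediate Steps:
$p{\left(T \right)} = -4 + \frac{1}{2 T}$ ($p{\left(T \right)} = -4 + \frac{1}{T + T} = -4 + \frac{1}{2 T}$)
$k = - \frac{276289}{1650}$ ($k = \left(\frac{-44 + 6}{-27 - 48} - \left(4 - \frac{1}{2 \cdot 11}\right)\right) - 164 = \left(- \frac{38}{-75} + \left(-4 + \frac{1}{2} \cdot \frac{1}{11}\right)\right) - 164 = \left(\left(-38\right) \left(- \frac{1}{75}\right) + \left(-4 + \frac{1}{22}\right)\right) - 164 = \left(\frac{38}{75} - \frac{87}{22}\right) - 164 = - \frac{5689}{1650} - 164 = - \frac{276289}{1650} \approx -167.45$)
$- 101 \left(483 + k\right) = - 101 \left(483 - \frac{276289}{1650}\right) = \left(-101\right) \frac{520661}{1650} = - \frac{52586761}{1650}$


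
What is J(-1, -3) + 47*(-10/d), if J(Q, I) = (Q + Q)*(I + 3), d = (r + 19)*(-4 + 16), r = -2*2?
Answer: -47/18 ≈ -2.6111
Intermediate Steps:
r = -4
d = 180 (d = (-4 + 19)*(-4 + 16) = 15*12 = 180)
J(Q, I) = 2*Q*(3 + I) (J(Q, I) = (2*Q)*(3 + I) = 2*Q*(3 + I))
J(-1, -3) + 47*(-10/d) = 2*(-1)*(3 - 3) + 47*(-10/180) = 2*(-1)*0 + 47*(-10*1/180) = 0 + 47*(-1/18) = 0 - 47/18 = -47/18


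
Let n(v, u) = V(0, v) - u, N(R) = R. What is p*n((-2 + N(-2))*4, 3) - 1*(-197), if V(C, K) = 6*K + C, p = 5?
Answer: -298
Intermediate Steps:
V(C, K) = C + 6*K
n(v, u) = -u + 6*v (n(v, u) = (0 + 6*v) - u = 6*v - u = -u + 6*v)
p*n((-2 + N(-2))*4, 3) - 1*(-197) = 5*(-1*3 + 6*((-2 - 2)*4)) - 1*(-197) = 5*(-3 + 6*(-4*4)) + 197 = 5*(-3 + 6*(-16)) + 197 = 5*(-3 - 96) + 197 = 5*(-99) + 197 = -495 + 197 = -298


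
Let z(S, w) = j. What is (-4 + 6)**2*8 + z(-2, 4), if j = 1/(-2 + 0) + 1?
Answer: 65/2 ≈ 32.500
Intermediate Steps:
j = 1/2 (j = 1/(-2) + 1 = -1/2 + 1 = 1/2 ≈ 0.50000)
z(S, w) = 1/2
(-4 + 6)**2*8 + z(-2, 4) = (-4 + 6)**2*8 + 1/2 = 2**2*8 + 1/2 = 4*8 + 1/2 = 32 + 1/2 = 65/2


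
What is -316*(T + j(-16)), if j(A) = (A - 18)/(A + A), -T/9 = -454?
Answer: -5166047/4 ≈ -1.2915e+6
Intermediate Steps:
T = 4086 (T = -9*(-454) = 4086)
j(A) = (-18 + A)/(2*A) (j(A) = (-18 + A)/((2*A)) = (-18 + A)*(1/(2*A)) = (-18 + A)/(2*A))
-316*(T + j(-16)) = -316*(4086 + (½)*(-18 - 16)/(-16)) = -316*(4086 + (½)*(-1/16)*(-34)) = -316*(4086 + 17/16) = -316*65393/16 = -5166047/4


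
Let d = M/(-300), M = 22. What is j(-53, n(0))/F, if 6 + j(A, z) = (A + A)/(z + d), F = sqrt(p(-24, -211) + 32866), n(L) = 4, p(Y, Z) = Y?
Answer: -9717*sqrt(32842)/9671969 ≈ -0.18207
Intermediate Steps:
d = -11/150 (d = 22/(-300) = 22*(-1/300) = -11/150 ≈ -0.073333)
F = sqrt(32842) (F = sqrt(-24 + 32866) = sqrt(32842) ≈ 181.22)
j(A, z) = -6 + 2*A/(-11/150 + z) (j(A, z) = -6 + (A + A)/(z - 11/150) = -6 + (2*A)/(-11/150 + z) = -6 + 2*A/(-11/150 + z))
j(-53, n(0))/F = (6*(11 - 150*4 + 50*(-53))/(-11 + 150*4))/(sqrt(32842)) = (6*(11 - 600 - 2650)/(-11 + 600))*(sqrt(32842)/32842) = (6*(-3239)/589)*(sqrt(32842)/32842) = (6*(1/589)*(-3239))*(sqrt(32842)/32842) = -9717*sqrt(32842)/9671969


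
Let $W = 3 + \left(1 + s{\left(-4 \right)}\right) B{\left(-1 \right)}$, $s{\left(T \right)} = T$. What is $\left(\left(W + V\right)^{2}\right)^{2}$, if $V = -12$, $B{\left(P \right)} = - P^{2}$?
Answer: $1296$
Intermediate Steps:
$W = 6$ ($W = 3 + \left(1 - 4\right) \left(- \left(-1\right)^{2}\right) = 3 - 3 \left(\left(-1\right) 1\right) = 3 - -3 = 3 + 3 = 6$)
$\left(\left(W + V\right)^{2}\right)^{2} = \left(\left(6 - 12\right)^{2}\right)^{2} = \left(\left(-6\right)^{2}\right)^{2} = 36^{2} = 1296$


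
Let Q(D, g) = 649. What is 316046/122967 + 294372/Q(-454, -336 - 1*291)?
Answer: 36403155578/79805583 ≈ 456.15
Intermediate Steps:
316046/122967 + 294372/Q(-454, -336 - 1*291) = 316046/122967 + 294372/649 = 36403155578/79805583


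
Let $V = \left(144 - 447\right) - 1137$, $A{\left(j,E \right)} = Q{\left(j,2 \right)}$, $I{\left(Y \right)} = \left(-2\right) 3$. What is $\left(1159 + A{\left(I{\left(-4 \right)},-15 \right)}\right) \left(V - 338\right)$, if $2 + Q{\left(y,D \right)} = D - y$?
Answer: $-2071370$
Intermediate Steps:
$I{\left(Y \right)} = -6$
$Q{\left(y,D \right)} = -2 + D - y$ ($Q{\left(y,D \right)} = -2 + \left(D - y\right) = -2 + D - y$)
$A{\left(j,E \right)} = - j$ ($A{\left(j,E \right)} = -2 + 2 - j = - j$)
$V = -1440$ ($V = -303 - 1137 = -1440$)
$\left(1159 + A{\left(I{\left(-4 \right)},-15 \right)}\right) \left(V - 338\right) = \left(1159 - -6\right) \left(-1440 - 338\right) = \left(1159 + 6\right) \left(-1778\right) = 1165 \left(-1778\right) = -2071370$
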